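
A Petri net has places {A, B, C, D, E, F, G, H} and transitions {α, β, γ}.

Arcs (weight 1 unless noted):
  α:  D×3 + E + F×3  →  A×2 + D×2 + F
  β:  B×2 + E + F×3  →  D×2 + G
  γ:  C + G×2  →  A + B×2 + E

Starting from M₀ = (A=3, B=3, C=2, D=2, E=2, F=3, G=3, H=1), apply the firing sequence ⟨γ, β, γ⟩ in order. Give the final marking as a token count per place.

(A=5, B=5, C=0, D=4, E=3, F=0, G=0, H=1)

step 1: fire γ:  (A=3, B=3, C=2, D=2, E=2, F=3, G=3, H=1) → (A=4, B=5, C=1, D=2, E=3, F=3, G=1, H=1)
step 2: fire β:  (A=4, B=5, C=1, D=2, E=3, F=3, G=1, H=1) → (A=4, B=3, C=1, D=4, E=2, F=0, G=2, H=1)
step 3: fire γ:  (A=4, B=3, C=1, D=4, E=2, F=0, G=2, H=1) → (A=5, B=5, C=0, D=4, E=3, F=0, G=0, H=1)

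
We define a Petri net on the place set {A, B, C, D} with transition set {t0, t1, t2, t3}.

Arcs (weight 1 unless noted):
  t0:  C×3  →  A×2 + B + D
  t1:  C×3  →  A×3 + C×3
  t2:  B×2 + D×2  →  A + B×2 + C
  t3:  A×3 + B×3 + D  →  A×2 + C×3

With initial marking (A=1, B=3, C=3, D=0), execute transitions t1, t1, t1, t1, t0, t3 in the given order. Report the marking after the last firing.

step 1: fire t1:  (A=1, B=3, C=3, D=0) → (A=4, B=3, C=3, D=0)
step 2: fire t1:  (A=4, B=3, C=3, D=0) → (A=7, B=3, C=3, D=0)
step 3: fire t1:  (A=7, B=3, C=3, D=0) → (A=10, B=3, C=3, D=0)
step 4: fire t1:  (A=10, B=3, C=3, D=0) → (A=13, B=3, C=3, D=0)
step 5: fire t0:  (A=13, B=3, C=3, D=0) → (A=15, B=4, C=0, D=1)
step 6: fire t3:  (A=15, B=4, C=0, D=1) → (A=14, B=1, C=3, D=0)

(A=14, B=1, C=3, D=0)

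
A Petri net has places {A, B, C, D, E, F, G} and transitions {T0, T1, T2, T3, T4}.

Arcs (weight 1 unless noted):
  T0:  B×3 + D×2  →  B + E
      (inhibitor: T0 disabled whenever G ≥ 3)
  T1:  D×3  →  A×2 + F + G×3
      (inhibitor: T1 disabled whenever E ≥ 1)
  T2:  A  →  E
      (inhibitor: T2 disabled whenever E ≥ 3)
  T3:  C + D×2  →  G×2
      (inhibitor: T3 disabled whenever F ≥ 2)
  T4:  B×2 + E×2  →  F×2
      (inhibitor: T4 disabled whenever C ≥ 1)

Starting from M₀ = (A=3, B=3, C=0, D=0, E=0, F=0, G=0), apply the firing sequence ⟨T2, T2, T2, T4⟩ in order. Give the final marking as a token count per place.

step 1: fire T2:  (A=3, B=3, C=0, D=0, E=0, F=0, G=0) → (A=2, B=3, C=0, D=0, E=1, F=0, G=0)
step 2: fire T2:  (A=2, B=3, C=0, D=0, E=1, F=0, G=0) → (A=1, B=3, C=0, D=0, E=2, F=0, G=0)
step 3: fire T2:  (A=1, B=3, C=0, D=0, E=2, F=0, G=0) → (A=0, B=3, C=0, D=0, E=3, F=0, G=0)
step 4: fire T4:  (A=0, B=3, C=0, D=0, E=3, F=0, G=0) → (A=0, B=1, C=0, D=0, E=1, F=2, G=0)

(A=0, B=1, C=0, D=0, E=1, F=2, G=0)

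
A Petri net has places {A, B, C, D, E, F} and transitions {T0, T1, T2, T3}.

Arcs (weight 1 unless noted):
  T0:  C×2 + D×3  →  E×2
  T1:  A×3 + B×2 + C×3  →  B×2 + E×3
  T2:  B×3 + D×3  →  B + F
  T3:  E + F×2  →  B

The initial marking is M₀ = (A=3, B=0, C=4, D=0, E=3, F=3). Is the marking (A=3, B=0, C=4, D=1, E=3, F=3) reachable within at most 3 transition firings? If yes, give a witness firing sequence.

NO — not reachable within 3 firings

depth 0: 1 marking
depth 1: 2 markings reached so far
depth 2: 2 markings reached so far
(frontier empty at depth 2; search complete)
target is not among the 2 markings reachable within 3 steps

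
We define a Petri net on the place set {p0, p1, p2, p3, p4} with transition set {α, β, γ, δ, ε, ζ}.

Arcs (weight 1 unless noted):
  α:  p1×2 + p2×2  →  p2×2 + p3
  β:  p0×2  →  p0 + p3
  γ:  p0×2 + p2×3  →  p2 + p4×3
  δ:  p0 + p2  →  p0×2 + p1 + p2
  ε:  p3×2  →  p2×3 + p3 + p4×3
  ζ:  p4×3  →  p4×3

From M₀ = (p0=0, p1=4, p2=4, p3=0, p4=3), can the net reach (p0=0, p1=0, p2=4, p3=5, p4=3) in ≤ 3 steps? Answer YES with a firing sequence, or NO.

NO — not reachable within 3 firings

depth 0: 1 marking
depth 1: 2 markings reached so far
depth 2: 3 markings reached so far
depth 3: 4 markings reached so far
target is not among the 4 markings reachable within 3 steps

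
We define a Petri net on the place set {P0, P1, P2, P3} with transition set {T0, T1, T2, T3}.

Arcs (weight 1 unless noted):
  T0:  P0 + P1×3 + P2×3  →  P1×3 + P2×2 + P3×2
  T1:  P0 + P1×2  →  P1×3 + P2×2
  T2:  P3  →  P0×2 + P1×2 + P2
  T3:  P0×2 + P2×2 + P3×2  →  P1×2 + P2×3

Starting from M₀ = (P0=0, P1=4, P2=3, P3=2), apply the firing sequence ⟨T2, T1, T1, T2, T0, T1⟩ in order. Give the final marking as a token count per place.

(P0=0, P1=11, P2=10, P3=2)

step 1: fire T2:  (P0=0, P1=4, P2=3, P3=2) → (P0=2, P1=6, P2=4, P3=1)
step 2: fire T1:  (P0=2, P1=6, P2=4, P3=1) → (P0=1, P1=7, P2=6, P3=1)
step 3: fire T1:  (P0=1, P1=7, P2=6, P3=1) → (P0=0, P1=8, P2=8, P3=1)
step 4: fire T2:  (P0=0, P1=8, P2=8, P3=1) → (P0=2, P1=10, P2=9, P3=0)
step 5: fire T0:  (P0=2, P1=10, P2=9, P3=0) → (P0=1, P1=10, P2=8, P3=2)
step 6: fire T1:  (P0=1, P1=10, P2=8, P3=2) → (P0=0, P1=11, P2=10, P3=2)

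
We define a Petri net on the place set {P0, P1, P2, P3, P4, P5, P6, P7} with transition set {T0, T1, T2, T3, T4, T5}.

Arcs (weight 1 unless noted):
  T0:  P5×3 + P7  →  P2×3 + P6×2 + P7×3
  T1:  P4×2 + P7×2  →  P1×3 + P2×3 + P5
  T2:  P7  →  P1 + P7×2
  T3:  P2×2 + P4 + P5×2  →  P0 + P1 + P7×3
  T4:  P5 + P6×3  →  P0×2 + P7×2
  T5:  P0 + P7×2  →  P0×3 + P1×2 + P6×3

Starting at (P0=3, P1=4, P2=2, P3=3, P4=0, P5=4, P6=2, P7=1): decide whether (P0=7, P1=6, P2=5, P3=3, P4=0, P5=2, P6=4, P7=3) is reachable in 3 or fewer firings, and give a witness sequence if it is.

depth 0: 1 marking
depth 1: 3 markings reached so far
depth 2: 8 markings reached so far
depth 3: 15 markings reached so far
target is not among the 15 markings reachable within 3 steps

NO — not reachable within 3 firings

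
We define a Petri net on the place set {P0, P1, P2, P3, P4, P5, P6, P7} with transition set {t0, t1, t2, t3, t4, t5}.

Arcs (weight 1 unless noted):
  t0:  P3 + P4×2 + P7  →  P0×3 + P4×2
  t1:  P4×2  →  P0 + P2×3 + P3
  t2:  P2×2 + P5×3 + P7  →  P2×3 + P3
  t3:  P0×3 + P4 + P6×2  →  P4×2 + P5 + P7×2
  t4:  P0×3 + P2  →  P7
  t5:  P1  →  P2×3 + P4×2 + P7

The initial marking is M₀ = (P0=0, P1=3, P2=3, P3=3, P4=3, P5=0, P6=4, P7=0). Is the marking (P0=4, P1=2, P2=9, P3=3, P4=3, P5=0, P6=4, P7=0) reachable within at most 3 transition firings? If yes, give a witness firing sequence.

YES — reachable via ⟨t1, t5, t0⟩ (3 firings)

step 1: fire t1:  (P0=0, P1=3, P2=3, P3=3, P4=3, P5=0, P6=4, P7=0) → (P0=1, P1=3, P2=6, P3=4, P4=1, P5=0, P6=4, P7=0)
step 2: fire t5:  (P0=1, P1=3, P2=6, P3=4, P4=1, P5=0, P6=4, P7=0) → (P0=1, P1=2, P2=9, P3=4, P4=3, P5=0, P6=4, P7=1)
step 3: fire t0:  (P0=1, P1=2, P2=9, P3=4, P4=3, P5=0, P6=4, P7=1) → (P0=4, P1=2, P2=9, P3=3, P4=3, P5=0, P6=4, P7=0)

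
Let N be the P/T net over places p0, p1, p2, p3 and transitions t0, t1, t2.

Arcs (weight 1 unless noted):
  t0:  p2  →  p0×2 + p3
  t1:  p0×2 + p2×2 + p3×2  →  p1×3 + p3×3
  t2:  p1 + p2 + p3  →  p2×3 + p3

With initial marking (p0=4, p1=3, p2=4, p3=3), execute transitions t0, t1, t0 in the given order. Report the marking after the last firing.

(p0=6, p1=6, p2=0, p3=6)

step 1: fire t0:  (p0=4, p1=3, p2=4, p3=3) → (p0=6, p1=3, p2=3, p3=4)
step 2: fire t1:  (p0=6, p1=3, p2=3, p3=4) → (p0=4, p1=6, p2=1, p3=5)
step 3: fire t0:  (p0=4, p1=6, p2=1, p3=5) → (p0=6, p1=6, p2=0, p3=6)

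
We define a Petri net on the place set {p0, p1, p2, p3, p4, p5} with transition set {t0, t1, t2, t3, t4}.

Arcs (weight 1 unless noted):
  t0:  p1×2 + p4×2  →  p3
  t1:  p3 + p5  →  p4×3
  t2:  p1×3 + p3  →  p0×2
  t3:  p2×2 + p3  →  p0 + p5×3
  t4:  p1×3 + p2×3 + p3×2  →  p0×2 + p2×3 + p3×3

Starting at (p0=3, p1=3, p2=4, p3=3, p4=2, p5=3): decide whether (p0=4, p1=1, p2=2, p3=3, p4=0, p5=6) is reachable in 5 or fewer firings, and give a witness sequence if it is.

YES — reachable via ⟨t0, t3⟩ (2 firings)

step 1: fire t0:  (p0=3, p1=3, p2=4, p3=3, p4=2, p5=3) → (p0=3, p1=1, p2=4, p3=4, p4=0, p5=3)
step 2: fire t3:  (p0=3, p1=1, p2=4, p3=4, p4=0, p5=3) → (p0=4, p1=1, p2=2, p3=3, p4=0, p5=6)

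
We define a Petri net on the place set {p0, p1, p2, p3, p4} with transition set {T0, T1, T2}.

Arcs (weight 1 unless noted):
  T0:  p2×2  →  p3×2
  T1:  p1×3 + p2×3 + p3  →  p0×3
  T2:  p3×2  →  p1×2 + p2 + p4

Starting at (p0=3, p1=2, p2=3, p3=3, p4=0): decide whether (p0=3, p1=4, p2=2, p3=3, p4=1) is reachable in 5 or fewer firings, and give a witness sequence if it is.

step 1: fire T0:  (p0=3, p1=2, p2=3, p3=3, p4=0) → (p0=3, p1=2, p2=1, p3=5, p4=0)
step 2: fire T2:  (p0=3, p1=2, p2=1, p3=5, p4=0) → (p0=3, p1=4, p2=2, p3=3, p4=1)

YES — reachable via ⟨T0, T2⟩ (2 firings)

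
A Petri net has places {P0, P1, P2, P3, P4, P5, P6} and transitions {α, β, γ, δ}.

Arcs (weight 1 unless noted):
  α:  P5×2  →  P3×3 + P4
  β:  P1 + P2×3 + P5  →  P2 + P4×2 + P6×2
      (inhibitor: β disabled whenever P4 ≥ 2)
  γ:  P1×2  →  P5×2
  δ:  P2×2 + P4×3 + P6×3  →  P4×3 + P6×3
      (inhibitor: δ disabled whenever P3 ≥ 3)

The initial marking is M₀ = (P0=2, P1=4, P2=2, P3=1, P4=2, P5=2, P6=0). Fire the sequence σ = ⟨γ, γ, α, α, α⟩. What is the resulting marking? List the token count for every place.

step 1: fire γ:  (P0=2, P1=4, P2=2, P3=1, P4=2, P5=2, P6=0) → (P0=2, P1=2, P2=2, P3=1, P4=2, P5=4, P6=0)
step 2: fire γ:  (P0=2, P1=2, P2=2, P3=1, P4=2, P5=4, P6=0) → (P0=2, P1=0, P2=2, P3=1, P4=2, P5=6, P6=0)
step 3: fire α:  (P0=2, P1=0, P2=2, P3=1, P4=2, P5=6, P6=0) → (P0=2, P1=0, P2=2, P3=4, P4=3, P5=4, P6=0)
step 4: fire α:  (P0=2, P1=0, P2=2, P3=4, P4=3, P5=4, P6=0) → (P0=2, P1=0, P2=2, P3=7, P4=4, P5=2, P6=0)
step 5: fire α:  (P0=2, P1=0, P2=2, P3=7, P4=4, P5=2, P6=0) → (P0=2, P1=0, P2=2, P3=10, P4=5, P5=0, P6=0)

(P0=2, P1=0, P2=2, P3=10, P4=5, P5=0, P6=0)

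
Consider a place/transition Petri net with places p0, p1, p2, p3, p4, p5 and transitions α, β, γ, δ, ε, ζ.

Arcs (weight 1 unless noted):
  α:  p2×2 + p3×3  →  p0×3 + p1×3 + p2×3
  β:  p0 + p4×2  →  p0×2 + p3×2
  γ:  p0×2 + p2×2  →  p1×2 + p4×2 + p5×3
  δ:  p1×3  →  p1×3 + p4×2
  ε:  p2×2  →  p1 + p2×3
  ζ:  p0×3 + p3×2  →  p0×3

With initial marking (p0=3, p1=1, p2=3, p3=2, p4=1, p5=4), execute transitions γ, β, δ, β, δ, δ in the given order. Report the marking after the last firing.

step 1: fire γ:  (p0=3, p1=1, p2=3, p3=2, p4=1, p5=4) → (p0=1, p1=3, p2=1, p3=2, p4=3, p5=7)
step 2: fire β:  (p0=1, p1=3, p2=1, p3=2, p4=3, p5=7) → (p0=2, p1=3, p2=1, p3=4, p4=1, p5=7)
step 3: fire δ:  (p0=2, p1=3, p2=1, p3=4, p4=1, p5=7) → (p0=2, p1=3, p2=1, p3=4, p4=3, p5=7)
step 4: fire β:  (p0=2, p1=3, p2=1, p3=4, p4=3, p5=7) → (p0=3, p1=3, p2=1, p3=6, p4=1, p5=7)
step 5: fire δ:  (p0=3, p1=3, p2=1, p3=6, p4=1, p5=7) → (p0=3, p1=3, p2=1, p3=6, p4=3, p5=7)
step 6: fire δ:  (p0=3, p1=3, p2=1, p3=6, p4=3, p5=7) → (p0=3, p1=3, p2=1, p3=6, p4=5, p5=7)

(p0=3, p1=3, p2=1, p3=6, p4=5, p5=7)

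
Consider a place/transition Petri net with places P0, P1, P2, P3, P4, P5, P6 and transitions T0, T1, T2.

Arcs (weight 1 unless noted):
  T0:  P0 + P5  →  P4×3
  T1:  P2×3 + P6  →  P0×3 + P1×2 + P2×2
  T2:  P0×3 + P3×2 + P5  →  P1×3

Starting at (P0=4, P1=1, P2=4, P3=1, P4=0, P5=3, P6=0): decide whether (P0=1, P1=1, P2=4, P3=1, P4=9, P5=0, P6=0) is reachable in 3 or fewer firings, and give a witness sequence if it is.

YES — reachable via ⟨T0, T0, T0⟩ (3 firings)

step 1: fire T0:  (P0=4, P1=1, P2=4, P3=1, P4=0, P5=3, P6=0) → (P0=3, P1=1, P2=4, P3=1, P4=3, P5=2, P6=0)
step 2: fire T0:  (P0=3, P1=1, P2=4, P3=1, P4=3, P5=2, P6=0) → (P0=2, P1=1, P2=4, P3=1, P4=6, P5=1, P6=0)
step 3: fire T0:  (P0=2, P1=1, P2=4, P3=1, P4=6, P5=1, P6=0) → (P0=1, P1=1, P2=4, P3=1, P4=9, P5=0, P6=0)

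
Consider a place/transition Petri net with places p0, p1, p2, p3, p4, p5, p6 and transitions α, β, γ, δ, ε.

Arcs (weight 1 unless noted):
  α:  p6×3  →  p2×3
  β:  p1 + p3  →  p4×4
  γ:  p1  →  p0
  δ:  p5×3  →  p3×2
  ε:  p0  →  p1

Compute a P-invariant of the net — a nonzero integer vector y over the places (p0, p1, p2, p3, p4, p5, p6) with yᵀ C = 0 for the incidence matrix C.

Incidence matrix C (rows=places, cols=transitions):
        α    β    γ    δ    ε
   p0   0    0    1    0   -1
   p1   0   -1   -1    0    1
   p2   3    0    0    0    0
   p3   0   -1    0    2    0
   p4   0    4    0    0    0
   p5   0    0    0   -3    0
   p6  -3    0    0    0    0

Candidate y = [4, 4, 0, 0, 1, 0, 0]; check y·C column-wise:
  col α: 4·0 + 4·0 + 0·3 + 1·0 + 0·-3 = 0
  col β: 4·0 + 4·-1 + 0·-1 + 1·4 = 0
  col γ: 4·1 + 4·-1 + 1·0 = 0
  col δ: 4·0 + 4·0 + 0·2 + 1·0 + 0·-3 = 0
  col ε: 4·-1 + 4·1 + 1·0 = 0

y = (p0:4, p1:4, p2:0, p3:0, p4:1, p5:0, p6:0)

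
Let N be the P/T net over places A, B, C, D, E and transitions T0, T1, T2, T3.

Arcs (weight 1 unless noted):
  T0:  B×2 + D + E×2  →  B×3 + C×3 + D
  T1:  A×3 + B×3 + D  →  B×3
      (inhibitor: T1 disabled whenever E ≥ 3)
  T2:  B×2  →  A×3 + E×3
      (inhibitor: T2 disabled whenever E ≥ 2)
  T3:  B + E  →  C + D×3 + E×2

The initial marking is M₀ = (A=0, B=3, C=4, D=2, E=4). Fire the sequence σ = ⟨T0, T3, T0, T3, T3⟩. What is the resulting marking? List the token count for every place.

(A=0, B=2, C=13, D=11, E=3)

step 1: fire T0:  (A=0, B=3, C=4, D=2, E=4) → (A=0, B=4, C=7, D=2, E=2)
step 2: fire T3:  (A=0, B=4, C=7, D=2, E=2) → (A=0, B=3, C=8, D=5, E=3)
step 3: fire T0:  (A=0, B=3, C=8, D=5, E=3) → (A=0, B=4, C=11, D=5, E=1)
step 4: fire T3:  (A=0, B=4, C=11, D=5, E=1) → (A=0, B=3, C=12, D=8, E=2)
step 5: fire T3:  (A=0, B=3, C=12, D=8, E=2) → (A=0, B=2, C=13, D=11, E=3)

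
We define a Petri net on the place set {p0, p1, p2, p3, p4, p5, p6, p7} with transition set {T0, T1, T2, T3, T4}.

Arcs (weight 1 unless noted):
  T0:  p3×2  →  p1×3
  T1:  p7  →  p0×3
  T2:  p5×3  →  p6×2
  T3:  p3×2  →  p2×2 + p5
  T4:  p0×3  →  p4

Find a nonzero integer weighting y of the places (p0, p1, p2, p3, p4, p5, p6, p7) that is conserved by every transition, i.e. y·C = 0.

Incidence matrix C (rows=places, cols=transitions):
       T0   T1   T2   T3   T4
   p0   0    3    0    0   -3
   p1   3    0    0    0    0
   p2   0    0    0    2    0
   p3  -2    0    0   -2    0
   p4   0    0    0    0    1
   p5   0    0   -3    1    0
   p6   0    0    2    0    0
   p7   0   -1    0    0    0

Candidate y = [0, 2, 3, 3, 0, 0, 0, 0]; check y·C column-wise:
  col T0: 2·3 + 3·0 + 3·-2 = 0
  col T1: 0·3 + 2·0 + 3·0 + 3·0 + 0·-1 = 0
  col T2: 2·0 + 3·0 + 3·0 + 0·-3 + 0·2 = 0
  col T3: 2·0 + 3·2 + 3·-2 + 0·1 = 0
  col T4: 0·-3 + 2·0 + 3·0 + 3·0 + 0·1 = 0

y = (p0:0, p1:2, p2:3, p3:3, p4:0, p5:0, p6:0, p7:0)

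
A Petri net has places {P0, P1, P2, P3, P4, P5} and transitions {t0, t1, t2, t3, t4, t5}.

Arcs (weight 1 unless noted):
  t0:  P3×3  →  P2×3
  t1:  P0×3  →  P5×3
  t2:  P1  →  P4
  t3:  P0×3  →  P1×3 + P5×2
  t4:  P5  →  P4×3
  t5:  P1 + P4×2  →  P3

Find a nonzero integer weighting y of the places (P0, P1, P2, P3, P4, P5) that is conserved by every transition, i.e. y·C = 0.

Incidence matrix C (rows=places, cols=transitions):
       t0   t1   t2   t3   t4   t5
   P0   0   -3    0   -3    0    0
   P1   0    0   -1    3    0   -1
   P2   3    0    0    0    0    0
   P3  -3    0    0    0    0    1
   P4   0    0    1    0    3   -2
   P5   0    3    0    2   -1    0

Candidate y = [3, 1, 3, 3, 1, 3]; check y·C column-wise:
  col t0: 3·0 + 1·0 + 3·3 + 3·-3 + 1·0 + 3·0 = 0
  col t1: 3·-3 + 1·0 + 3·0 + 3·0 + 1·0 + 3·3 = 0
  col t2: 3·0 + 1·-1 + 3·0 + 3·0 + 1·1 + 3·0 = 0
  col t3: 3·-3 + 1·3 + 3·0 + 3·0 + 1·0 + 3·2 = 0
  col t4: 3·0 + 1·0 + 3·0 + 3·0 + 1·3 + 3·-1 = 0
  col t5: 3·0 + 1·-1 + 3·0 + 3·1 + 1·-2 + 3·0 = 0

y = (P0:3, P1:1, P2:3, P3:3, P4:1, P5:3)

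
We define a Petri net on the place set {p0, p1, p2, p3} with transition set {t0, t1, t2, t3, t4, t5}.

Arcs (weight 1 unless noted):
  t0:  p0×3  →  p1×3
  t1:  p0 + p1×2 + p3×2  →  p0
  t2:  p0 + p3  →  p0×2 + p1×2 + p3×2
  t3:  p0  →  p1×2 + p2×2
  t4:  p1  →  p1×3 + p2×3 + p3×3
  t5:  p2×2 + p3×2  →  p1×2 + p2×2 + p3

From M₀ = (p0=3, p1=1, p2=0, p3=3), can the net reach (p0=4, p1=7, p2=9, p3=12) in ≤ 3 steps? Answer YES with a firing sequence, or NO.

NO — not reachable within 3 firings

depth 0: 1 marking
depth 1: 5 markings reached so far
depth 2: 18 markings reached so far
depth 3: 50 markings reached so far
target is not among the 50 markings reachable within 3 steps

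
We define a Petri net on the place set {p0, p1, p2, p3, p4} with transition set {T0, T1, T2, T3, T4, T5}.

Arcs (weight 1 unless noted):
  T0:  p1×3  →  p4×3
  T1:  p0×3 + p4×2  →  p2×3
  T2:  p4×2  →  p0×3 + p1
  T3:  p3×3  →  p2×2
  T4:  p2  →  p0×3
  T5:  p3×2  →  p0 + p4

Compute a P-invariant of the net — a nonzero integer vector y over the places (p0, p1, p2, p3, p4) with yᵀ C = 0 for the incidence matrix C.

y = (p0:1, p1:3, p2:3, p3:2, p4:3)

Incidence matrix C (rows=places, cols=transitions):
       T0   T1   T2   T3   T4   T5
   p0   0   -3    3    0    3    1
   p1  -3    0    1    0    0    0
   p2   0    3    0    2   -1    0
   p3   0    0    0   -3    0   -2
   p4   3   -2   -2    0    0    1

Candidate y = [1, 3, 3, 2, 3]; check y·C column-wise:
  col T0: 1·0 + 3·-3 + 3·0 + 2·0 + 3·3 = 0
  col T1: 1·-3 + 3·0 + 3·3 + 2·0 + 3·-2 = 0
  col T2: 1·3 + 3·1 + 3·0 + 2·0 + 3·-2 = 0
  col T3: 1·0 + 3·0 + 3·2 + 2·-3 + 3·0 = 0
  col T4: 1·3 + 3·0 + 3·-1 + 2·0 + 3·0 = 0
  col T5: 1·1 + 3·0 + 3·0 + 2·-2 + 3·1 = 0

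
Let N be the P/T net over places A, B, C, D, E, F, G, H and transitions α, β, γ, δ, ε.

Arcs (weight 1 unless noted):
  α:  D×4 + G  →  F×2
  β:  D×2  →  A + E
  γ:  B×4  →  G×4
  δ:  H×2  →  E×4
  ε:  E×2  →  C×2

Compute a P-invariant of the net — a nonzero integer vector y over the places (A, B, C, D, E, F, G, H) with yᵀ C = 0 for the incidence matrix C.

Incidence matrix C (rows=places, cols=transitions):
        α    β    γ    δ    ε
    A   0    1    0    0    0
    B   0    0   -4    0    0
    C   0    0    0    0    2
    D  -4   -2    0    0    0
    E   0    1    0    4   -2
    F   2    0    0    0    0
    G  -1    0    4    0    0
    H   0    0    0   -2    0

Candidate y = [2, 0, 0, 1, 0, 2, 0, 0]; check y·C column-wise:
  col α: 2·0 + 1·-4 + 2·2 + 0·-1 = 0
  col β: 2·1 + 1·-2 + 0·1 + 2·0 = 0
  col γ: 2·0 + 0·-4 + 1·0 + 2·0 + 0·4 = 0
  col δ: 2·0 + 1·0 + 0·4 + 2·0 + 0·-2 = 0
  col ε: 2·0 + 0·2 + 1·0 + 0·-2 + 2·0 = 0

y = (A:2, B:0, C:0, D:1, E:0, F:2, G:0, H:0)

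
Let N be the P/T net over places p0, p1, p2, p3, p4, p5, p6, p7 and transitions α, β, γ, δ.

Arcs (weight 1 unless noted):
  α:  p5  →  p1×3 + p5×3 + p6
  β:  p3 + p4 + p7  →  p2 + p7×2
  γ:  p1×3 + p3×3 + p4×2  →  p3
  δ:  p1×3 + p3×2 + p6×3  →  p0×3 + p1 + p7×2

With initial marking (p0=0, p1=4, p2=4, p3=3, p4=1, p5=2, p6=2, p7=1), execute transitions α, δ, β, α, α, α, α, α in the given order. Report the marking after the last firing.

step 1: fire α:  (p0=0, p1=4, p2=4, p3=3, p4=1, p5=2, p6=2, p7=1) → (p0=0, p1=7, p2=4, p3=3, p4=1, p5=4, p6=3, p7=1)
step 2: fire δ:  (p0=0, p1=7, p2=4, p3=3, p4=1, p5=4, p6=3, p7=1) → (p0=3, p1=5, p2=4, p3=1, p4=1, p5=4, p6=0, p7=3)
step 3: fire β:  (p0=3, p1=5, p2=4, p3=1, p4=1, p5=4, p6=0, p7=3) → (p0=3, p1=5, p2=5, p3=0, p4=0, p5=4, p6=0, p7=4)
step 4: fire α:  (p0=3, p1=5, p2=5, p3=0, p4=0, p5=4, p6=0, p7=4) → (p0=3, p1=8, p2=5, p3=0, p4=0, p5=6, p6=1, p7=4)
step 5: fire α:  (p0=3, p1=8, p2=5, p3=0, p4=0, p5=6, p6=1, p7=4) → (p0=3, p1=11, p2=5, p3=0, p4=0, p5=8, p6=2, p7=4)
step 6: fire α:  (p0=3, p1=11, p2=5, p3=0, p4=0, p5=8, p6=2, p7=4) → (p0=3, p1=14, p2=5, p3=0, p4=0, p5=10, p6=3, p7=4)
step 7: fire α:  (p0=3, p1=14, p2=5, p3=0, p4=0, p5=10, p6=3, p7=4) → (p0=3, p1=17, p2=5, p3=0, p4=0, p5=12, p6=4, p7=4)
step 8: fire α:  (p0=3, p1=17, p2=5, p3=0, p4=0, p5=12, p6=4, p7=4) → (p0=3, p1=20, p2=5, p3=0, p4=0, p5=14, p6=5, p7=4)

(p0=3, p1=20, p2=5, p3=0, p4=0, p5=14, p6=5, p7=4)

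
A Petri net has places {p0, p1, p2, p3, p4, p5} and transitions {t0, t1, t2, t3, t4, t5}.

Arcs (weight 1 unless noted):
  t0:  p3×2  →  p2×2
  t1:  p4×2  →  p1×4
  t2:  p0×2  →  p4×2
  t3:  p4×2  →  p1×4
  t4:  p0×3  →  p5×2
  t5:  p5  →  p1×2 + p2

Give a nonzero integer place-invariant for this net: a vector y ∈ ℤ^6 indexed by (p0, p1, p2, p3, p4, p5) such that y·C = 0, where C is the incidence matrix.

Incidence matrix C (rows=places, cols=transitions):
       t0   t1   t2   t3   t4   t5
   p0   0    0   -2    0   -3    0
   p1   0    4    0    4    0    2
   p2   2    0    0    0    0    1
   p3  -2    0    0    0    0    0
   p4   0   -2    2   -2    0    0
   p5   0    0    0    0    2   -1

Candidate y = [2, 1, 1, 1, 2, 3]; check y·C column-wise:
  col t0: 2·0 + 1·0 + 1·2 + 1·-2 + 2·0 + 3·0 = 0
  col t1: 2·0 + 1·4 + 1·0 + 1·0 + 2·-2 + 3·0 = 0
  col t2: 2·-2 + 1·0 + 1·0 + 1·0 + 2·2 + 3·0 = 0
  col t3: 2·0 + 1·4 + 1·0 + 1·0 + 2·-2 + 3·0 = 0
  col t4: 2·-3 + 1·0 + 1·0 + 1·0 + 2·0 + 3·2 = 0
  col t5: 2·0 + 1·2 + 1·1 + 1·0 + 2·0 + 3·-1 = 0

y = (p0:2, p1:1, p2:1, p3:1, p4:2, p5:3)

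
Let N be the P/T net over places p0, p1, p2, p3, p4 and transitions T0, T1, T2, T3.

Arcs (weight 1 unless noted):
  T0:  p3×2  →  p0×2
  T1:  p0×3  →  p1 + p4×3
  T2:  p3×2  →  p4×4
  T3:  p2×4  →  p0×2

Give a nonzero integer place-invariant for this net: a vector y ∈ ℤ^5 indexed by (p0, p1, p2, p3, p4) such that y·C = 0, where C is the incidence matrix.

y = (p0:2, p1:3, p2:1, p3:2, p4:1)

Incidence matrix C (rows=places, cols=transitions):
       T0   T1   T2   T3
   p0   2   -3    0    2
   p1   0    1    0    0
   p2   0    0    0   -4
   p3  -2    0   -2    0
   p4   0    3    4    0

Candidate y = [2, 3, 1, 2, 1]; check y·C column-wise:
  col T0: 2·2 + 3·0 + 1·0 + 2·-2 + 1·0 = 0
  col T1: 2·-3 + 3·1 + 1·0 + 2·0 + 1·3 = 0
  col T2: 2·0 + 3·0 + 1·0 + 2·-2 + 1·4 = 0
  col T3: 2·2 + 3·0 + 1·-4 + 2·0 + 1·0 = 0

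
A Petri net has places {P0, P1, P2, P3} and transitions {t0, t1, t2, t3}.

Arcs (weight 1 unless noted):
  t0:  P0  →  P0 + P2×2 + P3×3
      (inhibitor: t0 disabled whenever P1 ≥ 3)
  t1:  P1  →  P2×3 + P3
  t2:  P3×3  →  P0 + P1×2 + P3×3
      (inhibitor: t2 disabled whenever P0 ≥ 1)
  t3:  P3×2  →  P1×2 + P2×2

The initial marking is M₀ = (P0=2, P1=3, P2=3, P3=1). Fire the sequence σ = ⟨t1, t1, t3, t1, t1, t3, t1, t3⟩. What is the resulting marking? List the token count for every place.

(P0=2, P1=4, P2=24, P3=0)

step 1: fire t1:  (P0=2, P1=3, P2=3, P3=1) → (P0=2, P1=2, P2=6, P3=2)
step 2: fire t1:  (P0=2, P1=2, P2=6, P3=2) → (P0=2, P1=1, P2=9, P3=3)
step 3: fire t3:  (P0=2, P1=1, P2=9, P3=3) → (P0=2, P1=3, P2=11, P3=1)
step 4: fire t1:  (P0=2, P1=3, P2=11, P3=1) → (P0=2, P1=2, P2=14, P3=2)
step 5: fire t1:  (P0=2, P1=2, P2=14, P3=2) → (P0=2, P1=1, P2=17, P3=3)
step 6: fire t3:  (P0=2, P1=1, P2=17, P3=3) → (P0=2, P1=3, P2=19, P3=1)
step 7: fire t1:  (P0=2, P1=3, P2=19, P3=1) → (P0=2, P1=2, P2=22, P3=2)
step 8: fire t3:  (P0=2, P1=2, P2=22, P3=2) → (P0=2, P1=4, P2=24, P3=0)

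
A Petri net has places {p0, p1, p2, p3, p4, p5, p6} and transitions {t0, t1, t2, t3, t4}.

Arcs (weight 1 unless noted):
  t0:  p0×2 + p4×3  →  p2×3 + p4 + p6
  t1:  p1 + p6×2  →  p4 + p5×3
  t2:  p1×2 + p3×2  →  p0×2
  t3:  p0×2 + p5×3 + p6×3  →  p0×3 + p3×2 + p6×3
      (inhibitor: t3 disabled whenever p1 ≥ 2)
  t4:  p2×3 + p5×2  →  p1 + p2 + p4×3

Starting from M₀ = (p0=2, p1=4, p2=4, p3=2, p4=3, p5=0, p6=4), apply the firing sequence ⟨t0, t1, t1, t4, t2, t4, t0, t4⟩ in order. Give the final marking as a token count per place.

step 1: fire t0:  (p0=2, p1=4, p2=4, p3=2, p4=3, p5=0, p6=4) → (p0=0, p1=4, p2=7, p3=2, p4=1, p5=0, p6=5)
step 2: fire t1:  (p0=0, p1=4, p2=7, p3=2, p4=1, p5=0, p6=5) → (p0=0, p1=3, p2=7, p3=2, p4=2, p5=3, p6=3)
step 3: fire t1:  (p0=0, p1=3, p2=7, p3=2, p4=2, p5=3, p6=3) → (p0=0, p1=2, p2=7, p3=2, p4=3, p5=6, p6=1)
step 4: fire t4:  (p0=0, p1=2, p2=7, p3=2, p4=3, p5=6, p6=1) → (p0=0, p1=3, p2=5, p3=2, p4=6, p5=4, p6=1)
step 5: fire t2:  (p0=0, p1=3, p2=5, p3=2, p4=6, p5=4, p6=1) → (p0=2, p1=1, p2=5, p3=0, p4=6, p5=4, p6=1)
step 6: fire t4:  (p0=2, p1=1, p2=5, p3=0, p4=6, p5=4, p6=1) → (p0=2, p1=2, p2=3, p3=0, p4=9, p5=2, p6=1)
step 7: fire t0:  (p0=2, p1=2, p2=3, p3=0, p4=9, p5=2, p6=1) → (p0=0, p1=2, p2=6, p3=0, p4=7, p5=2, p6=2)
step 8: fire t4:  (p0=0, p1=2, p2=6, p3=0, p4=7, p5=2, p6=2) → (p0=0, p1=3, p2=4, p3=0, p4=10, p5=0, p6=2)

(p0=0, p1=3, p2=4, p3=0, p4=10, p5=0, p6=2)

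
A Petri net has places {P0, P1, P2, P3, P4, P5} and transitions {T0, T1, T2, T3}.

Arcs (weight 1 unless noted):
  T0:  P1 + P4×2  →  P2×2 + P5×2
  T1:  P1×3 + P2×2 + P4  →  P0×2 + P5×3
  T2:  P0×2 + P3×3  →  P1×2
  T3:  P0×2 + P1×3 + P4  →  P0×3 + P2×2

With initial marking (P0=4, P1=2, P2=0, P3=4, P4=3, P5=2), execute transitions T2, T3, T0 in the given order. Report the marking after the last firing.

(P0=3, P1=0, P2=4, P3=1, P4=0, P5=4)

step 1: fire T2:  (P0=4, P1=2, P2=0, P3=4, P4=3, P5=2) → (P0=2, P1=4, P2=0, P3=1, P4=3, P5=2)
step 2: fire T3:  (P0=2, P1=4, P2=0, P3=1, P4=3, P5=2) → (P0=3, P1=1, P2=2, P3=1, P4=2, P5=2)
step 3: fire T0:  (P0=3, P1=1, P2=2, P3=1, P4=2, P5=2) → (P0=3, P1=0, P2=4, P3=1, P4=0, P5=4)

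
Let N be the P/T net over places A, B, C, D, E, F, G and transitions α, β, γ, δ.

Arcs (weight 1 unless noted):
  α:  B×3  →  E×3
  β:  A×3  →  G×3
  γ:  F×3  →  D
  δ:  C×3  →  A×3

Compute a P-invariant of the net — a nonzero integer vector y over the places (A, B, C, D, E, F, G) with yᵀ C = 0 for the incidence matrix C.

y = (A:0, B:1, C:0, D:0, E:1, F:0, G:0)

Incidence matrix C (rows=places, cols=transitions):
        α    β    γ    δ
    A   0   -3    0    3
    B  -3    0    0    0
    C   0    0    0   -3
    D   0    0    1    0
    E   3    0    0    0
    F   0    0   -3    0
    G   0    3    0    0

Candidate y = [0, 1, 0, 0, 1, 0, 0]; check y·C column-wise:
  col α: 1·-3 + 1·3 = 0
  col β: 0·-3 + 1·0 + 1·0 + 0·3 = 0
  col γ: 1·0 + 0·1 + 1·0 + 0·-3 = 0
  col δ: 0·3 + 1·0 + 0·-3 + 1·0 = 0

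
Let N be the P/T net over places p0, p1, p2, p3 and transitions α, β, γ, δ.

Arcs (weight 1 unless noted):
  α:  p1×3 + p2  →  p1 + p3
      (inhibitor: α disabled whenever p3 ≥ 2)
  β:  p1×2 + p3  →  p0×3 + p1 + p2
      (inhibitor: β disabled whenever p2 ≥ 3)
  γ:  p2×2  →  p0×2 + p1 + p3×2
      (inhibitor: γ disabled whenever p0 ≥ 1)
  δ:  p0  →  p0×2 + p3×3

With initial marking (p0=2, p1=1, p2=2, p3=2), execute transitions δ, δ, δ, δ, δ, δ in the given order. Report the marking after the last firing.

step 1: fire δ:  (p0=2, p1=1, p2=2, p3=2) → (p0=3, p1=1, p2=2, p3=5)
step 2: fire δ:  (p0=3, p1=1, p2=2, p3=5) → (p0=4, p1=1, p2=2, p3=8)
step 3: fire δ:  (p0=4, p1=1, p2=2, p3=8) → (p0=5, p1=1, p2=2, p3=11)
step 4: fire δ:  (p0=5, p1=1, p2=2, p3=11) → (p0=6, p1=1, p2=2, p3=14)
step 5: fire δ:  (p0=6, p1=1, p2=2, p3=14) → (p0=7, p1=1, p2=2, p3=17)
step 6: fire δ:  (p0=7, p1=1, p2=2, p3=17) → (p0=8, p1=1, p2=2, p3=20)

(p0=8, p1=1, p2=2, p3=20)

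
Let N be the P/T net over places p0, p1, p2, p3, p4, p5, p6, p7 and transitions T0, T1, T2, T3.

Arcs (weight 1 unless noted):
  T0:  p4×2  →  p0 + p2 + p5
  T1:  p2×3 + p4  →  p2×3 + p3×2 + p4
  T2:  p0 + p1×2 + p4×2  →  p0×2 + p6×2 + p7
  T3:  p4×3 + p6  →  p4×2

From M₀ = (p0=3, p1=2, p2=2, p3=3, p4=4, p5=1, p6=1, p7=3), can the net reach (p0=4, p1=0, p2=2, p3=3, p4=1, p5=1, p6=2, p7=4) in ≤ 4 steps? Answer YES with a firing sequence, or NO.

step 1: fire T3:  (p0=3, p1=2, p2=2, p3=3, p4=4, p5=1, p6=1, p7=3) → (p0=3, p1=2, p2=2, p3=3, p4=3, p5=1, p6=0, p7=3)
step 2: fire T2:  (p0=3, p1=2, p2=2, p3=3, p4=3, p5=1, p6=0, p7=3) → (p0=4, p1=0, p2=2, p3=3, p4=1, p5=1, p6=2, p7=4)

YES — reachable via ⟨T3, T2⟩ (2 firings)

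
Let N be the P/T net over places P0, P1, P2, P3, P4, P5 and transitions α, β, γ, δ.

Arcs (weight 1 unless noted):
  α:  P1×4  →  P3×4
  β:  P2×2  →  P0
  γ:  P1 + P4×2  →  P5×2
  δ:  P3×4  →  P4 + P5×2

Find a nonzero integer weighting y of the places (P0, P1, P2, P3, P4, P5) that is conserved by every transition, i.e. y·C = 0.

Incidence matrix C (rows=places, cols=transitions):
        α    β    γ    δ
   P0   0    1    0    0
   P1  -4    0   -1    0
   P2   0   -2    0    0
   P3   4    0    0   -4
   P4   0    0   -2    1
   P5   0    0    2    2

Candidate y = [2, 0, 1, 0, 0, 0]; check y·C column-wise:
  col α: 2·0 + 0·-4 + 1·0 + 0·4 = 0
  col β: 2·1 + 1·-2 = 0
  col γ: 2·0 + 0·-1 + 1·0 + 0·-2 + 0·2 = 0
  col δ: 2·0 + 1·0 + 0·-4 + 0·1 + 0·2 = 0

y = (P0:2, P1:0, P2:1, P3:0, P4:0, P5:0)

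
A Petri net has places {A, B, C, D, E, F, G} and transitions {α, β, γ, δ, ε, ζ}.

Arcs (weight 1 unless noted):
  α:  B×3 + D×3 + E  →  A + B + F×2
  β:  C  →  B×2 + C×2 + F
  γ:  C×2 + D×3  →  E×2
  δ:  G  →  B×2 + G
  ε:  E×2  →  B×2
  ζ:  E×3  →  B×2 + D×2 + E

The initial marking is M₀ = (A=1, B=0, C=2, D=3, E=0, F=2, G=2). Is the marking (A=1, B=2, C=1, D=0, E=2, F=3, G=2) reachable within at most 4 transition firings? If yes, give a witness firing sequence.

step 1: fire β:  (A=1, B=0, C=2, D=3, E=0, F=2, G=2) → (A=1, B=2, C=3, D=3, E=0, F=3, G=2)
step 2: fire γ:  (A=1, B=2, C=3, D=3, E=0, F=3, G=2) → (A=1, B=2, C=1, D=0, E=2, F=3, G=2)

YES — reachable via ⟨β, γ⟩ (2 firings)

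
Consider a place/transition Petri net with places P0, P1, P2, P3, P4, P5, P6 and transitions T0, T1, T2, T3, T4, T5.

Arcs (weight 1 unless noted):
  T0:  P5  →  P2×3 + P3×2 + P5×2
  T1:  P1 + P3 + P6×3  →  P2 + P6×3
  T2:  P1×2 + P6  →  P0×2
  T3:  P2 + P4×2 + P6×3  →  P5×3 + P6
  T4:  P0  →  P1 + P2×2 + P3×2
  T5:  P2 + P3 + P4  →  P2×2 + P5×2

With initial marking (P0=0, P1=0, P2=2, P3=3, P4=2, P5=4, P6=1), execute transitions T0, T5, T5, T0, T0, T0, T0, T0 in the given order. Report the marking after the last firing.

step 1: fire T0:  (P0=0, P1=0, P2=2, P3=3, P4=2, P5=4, P6=1) → (P0=0, P1=0, P2=5, P3=5, P4=2, P5=5, P6=1)
step 2: fire T5:  (P0=0, P1=0, P2=5, P3=5, P4=2, P5=5, P6=1) → (P0=0, P1=0, P2=6, P3=4, P4=1, P5=7, P6=1)
step 3: fire T5:  (P0=0, P1=0, P2=6, P3=4, P4=1, P5=7, P6=1) → (P0=0, P1=0, P2=7, P3=3, P4=0, P5=9, P6=1)
step 4: fire T0:  (P0=0, P1=0, P2=7, P3=3, P4=0, P5=9, P6=1) → (P0=0, P1=0, P2=10, P3=5, P4=0, P5=10, P6=1)
step 5: fire T0:  (P0=0, P1=0, P2=10, P3=5, P4=0, P5=10, P6=1) → (P0=0, P1=0, P2=13, P3=7, P4=0, P5=11, P6=1)
step 6: fire T0:  (P0=0, P1=0, P2=13, P3=7, P4=0, P5=11, P6=1) → (P0=0, P1=0, P2=16, P3=9, P4=0, P5=12, P6=1)
step 7: fire T0:  (P0=0, P1=0, P2=16, P3=9, P4=0, P5=12, P6=1) → (P0=0, P1=0, P2=19, P3=11, P4=0, P5=13, P6=1)
step 8: fire T0:  (P0=0, P1=0, P2=19, P3=11, P4=0, P5=13, P6=1) → (P0=0, P1=0, P2=22, P3=13, P4=0, P5=14, P6=1)

(P0=0, P1=0, P2=22, P3=13, P4=0, P5=14, P6=1)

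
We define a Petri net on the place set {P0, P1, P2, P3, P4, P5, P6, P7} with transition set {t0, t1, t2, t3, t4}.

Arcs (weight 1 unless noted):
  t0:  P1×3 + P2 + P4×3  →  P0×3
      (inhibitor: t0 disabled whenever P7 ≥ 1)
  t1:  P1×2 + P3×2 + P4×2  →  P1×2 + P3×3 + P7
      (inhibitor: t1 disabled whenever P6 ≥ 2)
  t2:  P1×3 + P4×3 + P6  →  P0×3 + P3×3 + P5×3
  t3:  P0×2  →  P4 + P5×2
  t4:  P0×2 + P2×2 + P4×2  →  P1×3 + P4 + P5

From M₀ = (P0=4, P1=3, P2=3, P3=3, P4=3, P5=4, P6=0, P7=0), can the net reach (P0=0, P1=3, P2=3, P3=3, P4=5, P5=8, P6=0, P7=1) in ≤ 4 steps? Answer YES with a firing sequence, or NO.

NO — not reachable within 4 firings

depth 0: 1 marking
depth 1: 5 markings reached so far
depth 2: 10 markings reached so far
depth 3: 15 markings reached so far
depth 4: 18 markings reached so far
target is not among the 18 markings reachable within 4 steps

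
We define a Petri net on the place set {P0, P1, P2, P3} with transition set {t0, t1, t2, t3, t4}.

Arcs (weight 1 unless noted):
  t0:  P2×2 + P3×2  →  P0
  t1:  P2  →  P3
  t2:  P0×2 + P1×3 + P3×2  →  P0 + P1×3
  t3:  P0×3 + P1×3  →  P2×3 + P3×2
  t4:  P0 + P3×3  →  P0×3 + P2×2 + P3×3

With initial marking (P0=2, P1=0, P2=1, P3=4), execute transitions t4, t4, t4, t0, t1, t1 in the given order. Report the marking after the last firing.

(P0=9, P1=0, P2=3, P3=4)

step 1: fire t4:  (P0=2, P1=0, P2=1, P3=4) → (P0=4, P1=0, P2=3, P3=4)
step 2: fire t4:  (P0=4, P1=0, P2=3, P3=4) → (P0=6, P1=0, P2=5, P3=4)
step 3: fire t4:  (P0=6, P1=0, P2=5, P3=4) → (P0=8, P1=0, P2=7, P3=4)
step 4: fire t0:  (P0=8, P1=0, P2=7, P3=4) → (P0=9, P1=0, P2=5, P3=2)
step 5: fire t1:  (P0=9, P1=0, P2=5, P3=2) → (P0=9, P1=0, P2=4, P3=3)
step 6: fire t1:  (P0=9, P1=0, P2=4, P3=3) → (P0=9, P1=0, P2=3, P3=4)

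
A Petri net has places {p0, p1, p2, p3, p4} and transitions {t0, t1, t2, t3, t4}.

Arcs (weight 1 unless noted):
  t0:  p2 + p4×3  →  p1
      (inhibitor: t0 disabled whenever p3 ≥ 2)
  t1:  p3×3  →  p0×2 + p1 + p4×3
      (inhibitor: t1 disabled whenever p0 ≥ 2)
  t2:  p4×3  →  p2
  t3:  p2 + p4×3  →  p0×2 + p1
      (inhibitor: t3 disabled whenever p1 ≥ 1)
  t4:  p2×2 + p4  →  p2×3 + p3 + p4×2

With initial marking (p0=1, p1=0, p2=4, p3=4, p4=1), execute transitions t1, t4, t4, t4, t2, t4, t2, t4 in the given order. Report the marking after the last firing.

(p0=3, p1=1, p2=11, p3=6, p4=3)

step 1: fire t1:  (p0=1, p1=0, p2=4, p3=4, p4=1) → (p0=3, p1=1, p2=4, p3=1, p4=4)
step 2: fire t4:  (p0=3, p1=1, p2=4, p3=1, p4=4) → (p0=3, p1=1, p2=5, p3=2, p4=5)
step 3: fire t4:  (p0=3, p1=1, p2=5, p3=2, p4=5) → (p0=3, p1=1, p2=6, p3=3, p4=6)
step 4: fire t4:  (p0=3, p1=1, p2=6, p3=3, p4=6) → (p0=3, p1=1, p2=7, p3=4, p4=7)
step 5: fire t2:  (p0=3, p1=1, p2=7, p3=4, p4=7) → (p0=3, p1=1, p2=8, p3=4, p4=4)
step 6: fire t4:  (p0=3, p1=1, p2=8, p3=4, p4=4) → (p0=3, p1=1, p2=9, p3=5, p4=5)
step 7: fire t2:  (p0=3, p1=1, p2=9, p3=5, p4=5) → (p0=3, p1=1, p2=10, p3=5, p4=2)
step 8: fire t4:  (p0=3, p1=1, p2=10, p3=5, p4=2) → (p0=3, p1=1, p2=11, p3=6, p4=3)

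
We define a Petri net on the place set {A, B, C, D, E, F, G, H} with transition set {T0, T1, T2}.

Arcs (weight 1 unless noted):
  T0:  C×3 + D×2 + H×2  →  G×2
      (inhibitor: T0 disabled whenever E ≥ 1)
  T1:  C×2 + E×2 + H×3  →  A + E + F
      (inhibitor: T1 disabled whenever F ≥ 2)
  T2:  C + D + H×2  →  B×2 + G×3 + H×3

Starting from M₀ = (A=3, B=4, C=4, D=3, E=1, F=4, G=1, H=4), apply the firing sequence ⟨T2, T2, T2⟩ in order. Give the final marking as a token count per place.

(A=3, B=10, C=1, D=0, E=1, F=4, G=10, H=7)

step 1: fire T2:  (A=3, B=4, C=4, D=3, E=1, F=4, G=1, H=4) → (A=3, B=6, C=3, D=2, E=1, F=4, G=4, H=5)
step 2: fire T2:  (A=3, B=6, C=3, D=2, E=1, F=4, G=4, H=5) → (A=3, B=8, C=2, D=1, E=1, F=4, G=7, H=6)
step 3: fire T2:  (A=3, B=8, C=2, D=1, E=1, F=4, G=7, H=6) → (A=3, B=10, C=1, D=0, E=1, F=4, G=10, H=7)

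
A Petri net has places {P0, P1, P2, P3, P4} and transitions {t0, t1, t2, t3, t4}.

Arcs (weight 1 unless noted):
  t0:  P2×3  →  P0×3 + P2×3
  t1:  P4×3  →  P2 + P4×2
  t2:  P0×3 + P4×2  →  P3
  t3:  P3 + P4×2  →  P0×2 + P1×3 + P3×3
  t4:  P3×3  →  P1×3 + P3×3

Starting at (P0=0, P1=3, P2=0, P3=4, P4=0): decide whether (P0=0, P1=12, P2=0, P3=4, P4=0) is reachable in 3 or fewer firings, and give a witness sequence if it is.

YES — reachable via ⟨t4, t4, t4⟩ (3 firings)

step 1: fire t4:  (P0=0, P1=3, P2=0, P3=4, P4=0) → (P0=0, P1=6, P2=0, P3=4, P4=0)
step 2: fire t4:  (P0=0, P1=6, P2=0, P3=4, P4=0) → (P0=0, P1=9, P2=0, P3=4, P4=0)
step 3: fire t4:  (P0=0, P1=9, P2=0, P3=4, P4=0) → (P0=0, P1=12, P2=0, P3=4, P4=0)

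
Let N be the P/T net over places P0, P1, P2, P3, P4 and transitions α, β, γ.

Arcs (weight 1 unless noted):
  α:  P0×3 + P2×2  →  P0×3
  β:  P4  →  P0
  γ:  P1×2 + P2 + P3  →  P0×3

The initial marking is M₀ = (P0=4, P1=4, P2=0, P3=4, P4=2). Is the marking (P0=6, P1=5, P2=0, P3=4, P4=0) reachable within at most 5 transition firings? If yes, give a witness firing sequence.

depth 0: 1 marking
depth 1: 2 markings reached so far
depth 2: 3 markings reached so far
depth 3: 3 markings reached so far
(frontier empty at depth 3; search complete)
target is not among the 3 markings reachable within 5 steps

NO — not reachable within 5 firings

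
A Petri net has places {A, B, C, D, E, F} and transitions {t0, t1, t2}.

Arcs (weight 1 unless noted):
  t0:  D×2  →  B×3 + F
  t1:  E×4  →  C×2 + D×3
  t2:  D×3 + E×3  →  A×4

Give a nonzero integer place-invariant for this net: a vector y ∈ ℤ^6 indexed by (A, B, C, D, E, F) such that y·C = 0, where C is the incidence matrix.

Incidence matrix C (rows=places, cols=transitions):
       t0   t1   t2
    A   0    0    4
    B   3    0    0
    C   0    2    0
    D  -2    3   -3
    E   0   -4   -3
    F   1    0    0

Candidate y = [9, 8, -18, 12, 0, 0]; check y·C column-wise:
  col t0: 9·0 + 8·3 + -18·0 + 12·-2 + 0·1 = 0
  col t1: 9·0 + 8·0 + -18·2 + 12·3 + 0·-4 = 0
  col t2: 9·4 + 8·0 + -18·0 + 12·-3 + 0·-3 = 0

y = (A:9, B:8, C:-18, D:12, E:0, F:0)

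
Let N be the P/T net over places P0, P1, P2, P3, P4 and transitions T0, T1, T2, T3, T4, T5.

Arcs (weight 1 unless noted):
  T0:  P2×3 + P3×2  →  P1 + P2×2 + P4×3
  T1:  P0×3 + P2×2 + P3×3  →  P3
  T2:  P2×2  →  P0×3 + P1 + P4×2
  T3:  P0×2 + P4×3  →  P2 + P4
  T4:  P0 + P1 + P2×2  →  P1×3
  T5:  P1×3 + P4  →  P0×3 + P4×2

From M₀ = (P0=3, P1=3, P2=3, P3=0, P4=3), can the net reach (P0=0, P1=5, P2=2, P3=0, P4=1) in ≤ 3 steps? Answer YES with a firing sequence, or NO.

step 1: fire T3:  (P0=3, P1=3, P2=3, P3=0, P4=3) → (P0=1, P1=3, P2=4, P3=0, P4=1)
step 2: fire T4:  (P0=1, P1=3, P2=4, P3=0, P4=1) → (P0=0, P1=5, P2=2, P3=0, P4=1)

YES — reachable via ⟨T3, T4⟩ (2 firings)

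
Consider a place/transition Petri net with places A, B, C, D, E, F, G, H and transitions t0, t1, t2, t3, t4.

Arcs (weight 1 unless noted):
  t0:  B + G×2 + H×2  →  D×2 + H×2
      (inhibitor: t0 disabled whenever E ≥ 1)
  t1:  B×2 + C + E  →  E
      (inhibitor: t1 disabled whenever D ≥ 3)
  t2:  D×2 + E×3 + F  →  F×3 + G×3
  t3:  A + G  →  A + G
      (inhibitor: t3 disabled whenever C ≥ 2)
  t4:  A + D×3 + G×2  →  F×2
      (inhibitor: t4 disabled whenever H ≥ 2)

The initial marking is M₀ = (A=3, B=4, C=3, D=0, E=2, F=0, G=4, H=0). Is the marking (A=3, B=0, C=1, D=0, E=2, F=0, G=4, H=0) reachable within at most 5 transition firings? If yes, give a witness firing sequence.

step 1: fire t1:  (A=3, B=4, C=3, D=0, E=2, F=0, G=4, H=0) → (A=3, B=2, C=2, D=0, E=2, F=0, G=4, H=0)
step 2: fire t1:  (A=3, B=2, C=2, D=0, E=2, F=0, G=4, H=0) → (A=3, B=0, C=1, D=0, E=2, F=0, G=4, H=0)

YES — reachable via ⟨t1, t1⟩ (2 firings)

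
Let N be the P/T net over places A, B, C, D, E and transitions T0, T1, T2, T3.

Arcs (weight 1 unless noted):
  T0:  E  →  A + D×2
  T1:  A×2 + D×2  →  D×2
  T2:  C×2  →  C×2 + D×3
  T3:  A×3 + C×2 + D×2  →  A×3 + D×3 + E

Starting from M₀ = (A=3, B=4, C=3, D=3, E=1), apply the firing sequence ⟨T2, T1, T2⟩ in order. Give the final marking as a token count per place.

(A=1, B=4, C=3, D=9, E=1)

step 1: fire T2:  (A=3, B=4, C=3, D=3, E=1) → (A=3, B=4, C=3, D=6, E=1)
step 2: fire T1:  (A=3, B=4, C=3, D=6, E=1) → (A=1, B=4, C=3, D=6, E=1)
step 3: fire T2:  (A=1, B=4, C=3, D=6, E=1) → (A=1, B=4, C=3, D=9, E=1)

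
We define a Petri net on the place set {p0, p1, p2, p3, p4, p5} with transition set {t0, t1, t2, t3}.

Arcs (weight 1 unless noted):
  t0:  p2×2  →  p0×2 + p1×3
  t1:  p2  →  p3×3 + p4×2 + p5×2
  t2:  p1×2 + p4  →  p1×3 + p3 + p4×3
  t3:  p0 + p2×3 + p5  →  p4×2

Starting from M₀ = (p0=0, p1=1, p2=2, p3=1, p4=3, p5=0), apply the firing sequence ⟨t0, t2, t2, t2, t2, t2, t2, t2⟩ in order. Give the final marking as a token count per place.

(p0=2, p1=11, p2=0, p3=8, p4=17, p5=0)

step 1: fire t0:  (p0=0, p1=1, p2=2, p3=1, p4=3, p5=0) → (p0=2, p1=4, p2=0, p3=1, p4=3, p5=0)
step 2: fire t2:  (p0=2, p1=4, p2=0, p3=1, p4=3, p5=0) → (p0=2, p1=5, p2=0, p3=2, p4=5, p5=0)
step 3: fire t2:  (p0=2, p1=5, p2=0, p3=2, p4=5, p5=0) → (p0=2, p1=6, p2=0, p3=3, p4=7, p5=0)
step 4: fire t2:  (p0=2, p1=6, p2=0, p3=3, p4=7, p5=0) → (p0=2, p1=7, p2=0, p3=4, p4=9, p5=0)
step 5: fire t2:  (p0=2, p1=7, p2=0, p3=4, p4=9, p5=0) → (p0=2, p1=8, p2=0, p3=5, p4=11, p5=0)
step 6: fire t2:  (p0=2, p1=8, p2=0, p3=5, p4=11, p5=0) → (p0=2, p1=9, p2=0, p3=6, p4=13, p5=0)
step 7: fire t2:  (p0=2, p1=9, p2=0, p3=6, p4=13, p5=0) → (p0=2, p1=10, p2=0, p3=7, p4=15, p5=0)
step 8: fire t2:  (p0=2, p1=10, p2=0, p3=7, p4=15, p5=0) → (p0=2, p1=11, p2=0, p3=8, p4=17, p5=0)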